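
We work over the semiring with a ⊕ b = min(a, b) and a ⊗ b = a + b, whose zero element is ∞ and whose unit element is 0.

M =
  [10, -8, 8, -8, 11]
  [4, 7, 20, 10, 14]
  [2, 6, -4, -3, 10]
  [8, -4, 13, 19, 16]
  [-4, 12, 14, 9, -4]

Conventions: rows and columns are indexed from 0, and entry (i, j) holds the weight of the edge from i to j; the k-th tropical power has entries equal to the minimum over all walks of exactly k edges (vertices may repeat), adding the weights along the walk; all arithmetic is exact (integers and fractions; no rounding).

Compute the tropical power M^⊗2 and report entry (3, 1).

M^⊗2:
  [-4, -12, 4, 2, 6]
  [10, -4, 12, -4, 10]
  [-2, -7, -8, -7, 6]
  [0, 0, 9, 0, 10]
  [-8, -12, 4, -12, -8]
Key observation: the optimum is the walk 3->0->1, with weight 8 + (-8) = 0.
Optimal value attained by: walk 3->0->1.
Answer: (M^⊗2)[3][1] = 0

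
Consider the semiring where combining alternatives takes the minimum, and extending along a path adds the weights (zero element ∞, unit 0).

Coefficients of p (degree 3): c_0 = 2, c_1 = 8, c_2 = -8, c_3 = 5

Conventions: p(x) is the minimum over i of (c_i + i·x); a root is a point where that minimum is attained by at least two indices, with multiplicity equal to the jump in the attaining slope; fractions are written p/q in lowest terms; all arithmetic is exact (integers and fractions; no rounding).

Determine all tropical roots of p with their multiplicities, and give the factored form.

hull edge (i=0, c=2) to (i=2, c=-8): slope -5, span 2
hull edge (i=2, c=-8) to (i=3, c=5): slope 13, span 1
Factored form: p(x) = 5 ⊗ (x ⊕ (-13)) ⊗ (x ⊕ 5) ⊗ (x ⊕ 5)
Answer: roots = -13 (mult 1), 5 (mult 2)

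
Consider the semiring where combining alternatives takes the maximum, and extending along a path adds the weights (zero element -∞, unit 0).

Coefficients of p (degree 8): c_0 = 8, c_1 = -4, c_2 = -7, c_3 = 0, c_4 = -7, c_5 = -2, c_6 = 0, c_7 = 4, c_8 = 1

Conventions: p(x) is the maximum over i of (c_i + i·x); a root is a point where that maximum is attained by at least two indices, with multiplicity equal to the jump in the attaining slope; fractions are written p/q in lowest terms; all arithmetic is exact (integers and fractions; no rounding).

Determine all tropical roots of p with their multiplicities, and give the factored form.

hull edge (i=0, c=8) to (i=7, c=4): slope -4/7, span 7
hull edge (i=7, c=4) to (i=8, c=1): slope -3, span 1
Factored form: p(x) = 1 ⊗ (x ⊕ 4/7) ⊗ (x ⊕ 4/7) ⊗ (x ⊕ 4/7) ⊗ (x ⊕ 4/7) ⊗ (x ⊕ 4/7) ⊗ (x ⊕ 4/7) ⊗ (x ⊕ 4/7) ⊗ (x ⊕ 3)
Answer: roots = 4/7 (mult 7), 3 (mult 1)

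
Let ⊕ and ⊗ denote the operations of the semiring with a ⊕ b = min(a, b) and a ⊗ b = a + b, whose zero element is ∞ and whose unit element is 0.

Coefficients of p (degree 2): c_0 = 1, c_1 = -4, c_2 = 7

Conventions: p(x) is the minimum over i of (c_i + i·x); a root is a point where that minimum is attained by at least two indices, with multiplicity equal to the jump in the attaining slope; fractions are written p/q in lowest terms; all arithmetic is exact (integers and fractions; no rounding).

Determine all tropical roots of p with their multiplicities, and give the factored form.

hull edge (i=0, c=1) to (i=1, c=-4): slope -5, span 1
hull edge (i=1, c=-4) to (i=2, c=7): slope 11, span 1
Factored form: p(x) = 7 ⊗ (x ⊕ (-11)) ⊗ (x ⊕ 5)
Answer: roots = -11 (mult 1), 5 (mult 1)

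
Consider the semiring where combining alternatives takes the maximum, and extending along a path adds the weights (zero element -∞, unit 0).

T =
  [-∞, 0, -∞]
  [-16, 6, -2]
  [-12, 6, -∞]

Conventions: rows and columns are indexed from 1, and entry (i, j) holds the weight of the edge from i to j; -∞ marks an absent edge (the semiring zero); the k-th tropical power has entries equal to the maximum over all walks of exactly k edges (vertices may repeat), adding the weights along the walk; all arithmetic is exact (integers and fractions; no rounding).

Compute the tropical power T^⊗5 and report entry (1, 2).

T^⊗2:
  [-16, 6, -2]
  [-10, 12, 4]
  [-10, 12, 4]
T^⊗3:
  [-10, 12, 4]
  [-4, 18, 10]
  [-4, 18, 10]
T^⊗4:
  [-4, 18, 10]
  [2, 24, 16]
  [2, 24, 16]
T^⊗5:
  [2, 24, 16]
  [8, 30, 22]
  [8, 30, 22]
Key observation: the optimum is the walk 1->2->2->2->2->2, with weight 0 + 6 + 6 + 6 + 6 = 24.
Optimal value attained by: walk 1->2->2->2->2->2.
Answer: (T^⊗5)[1][2] = 24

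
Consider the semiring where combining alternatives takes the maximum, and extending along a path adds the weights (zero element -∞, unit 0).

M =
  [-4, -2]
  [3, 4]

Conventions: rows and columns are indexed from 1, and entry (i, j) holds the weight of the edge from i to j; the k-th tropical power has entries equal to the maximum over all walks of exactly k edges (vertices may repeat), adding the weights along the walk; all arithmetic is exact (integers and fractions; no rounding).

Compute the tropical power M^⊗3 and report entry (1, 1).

M^⊗2:
  [1, 2]
  [7, 8]
M^⊗3:
  [5, 6]
  [11, 12]
Key observation: the optimum is the walk 1->2->2->1, with weight (-2) + 4 + 3 = 5.
Optimal value attained by: walk 1->2->2->1.
Answer: (M^⊗3)[1][1] = 5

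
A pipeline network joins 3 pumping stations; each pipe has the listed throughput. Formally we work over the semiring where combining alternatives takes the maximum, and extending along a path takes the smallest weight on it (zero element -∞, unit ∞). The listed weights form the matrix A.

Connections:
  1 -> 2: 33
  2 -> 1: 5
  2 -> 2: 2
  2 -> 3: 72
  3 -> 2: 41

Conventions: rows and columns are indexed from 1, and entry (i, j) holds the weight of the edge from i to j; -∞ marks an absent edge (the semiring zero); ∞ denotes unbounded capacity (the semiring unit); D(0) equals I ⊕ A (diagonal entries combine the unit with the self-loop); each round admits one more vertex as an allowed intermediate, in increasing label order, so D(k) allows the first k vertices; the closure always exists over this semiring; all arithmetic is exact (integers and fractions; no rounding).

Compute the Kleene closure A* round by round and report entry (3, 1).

D(0):
  [∞, 33, -∞]
  [5, ∞, 72]
  [-∞, 41, ∞]
D(1):
  [∞, 33, -∞]
  [5, ∞, 72]
  [-∞, 41, ∞]
D(2):
  [∞, 33, 33]
  [5, ∞, 72]
  [5, 41, ∞]
D(3):
  [∞, 33, 33]
  [5, ∞, 72]
  [5, 41, ∞]
Answer: A*[3][1] = 5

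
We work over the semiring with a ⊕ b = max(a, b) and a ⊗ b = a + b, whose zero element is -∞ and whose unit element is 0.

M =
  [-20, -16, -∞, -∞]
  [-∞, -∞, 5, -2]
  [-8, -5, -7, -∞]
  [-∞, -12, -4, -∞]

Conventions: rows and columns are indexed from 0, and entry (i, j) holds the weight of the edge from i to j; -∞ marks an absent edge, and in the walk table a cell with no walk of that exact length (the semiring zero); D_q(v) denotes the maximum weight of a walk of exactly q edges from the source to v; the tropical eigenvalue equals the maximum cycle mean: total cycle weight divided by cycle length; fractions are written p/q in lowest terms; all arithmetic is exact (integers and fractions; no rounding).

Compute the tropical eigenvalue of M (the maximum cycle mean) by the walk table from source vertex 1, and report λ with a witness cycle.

q=0: [-∞, 0, -∞, -∞]
q=1: [-∞, -∞, 5, -2]
q=2: [-3, 0, -2, -∞]
q=3: [-10, -7, 5, -2]
q=4: [-3, 0, -2, -9]
Optimal cycle mean attained by: cycle 1->2->1, total 5 + (-5), length 2.
Answer: λ = 0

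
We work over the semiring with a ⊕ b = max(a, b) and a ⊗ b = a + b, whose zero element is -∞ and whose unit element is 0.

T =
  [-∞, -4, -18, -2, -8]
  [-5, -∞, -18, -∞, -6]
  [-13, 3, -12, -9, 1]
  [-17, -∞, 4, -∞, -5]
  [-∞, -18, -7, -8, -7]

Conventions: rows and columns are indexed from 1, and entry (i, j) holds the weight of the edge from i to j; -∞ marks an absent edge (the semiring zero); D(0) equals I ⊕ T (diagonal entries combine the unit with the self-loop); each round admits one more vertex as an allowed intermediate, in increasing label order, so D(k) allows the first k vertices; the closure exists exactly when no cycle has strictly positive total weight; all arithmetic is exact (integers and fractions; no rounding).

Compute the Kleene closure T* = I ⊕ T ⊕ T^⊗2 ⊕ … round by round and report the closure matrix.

D(0):
  [0, -4, -18, -2, -8]
  [-5, 0, -18, -∞, -6]
  [-13, 3, 0, -9, 1]
  [-17, -∞, 4, 0, -5]
  [-∞, -18, -7, -8, 0]
D(1):
  [0, -4, -18, -2, -8]
  [-5, 0, -18, -7, -6]
  [-13, 3, 0, -9, 1]
  [-17, -21, 4, 0, -5]
  [-∞, -18, -7, -8, 0]
D(2):
  [0, -4, -18, -2, -8]
  [-5, 0, -18, -7, -6]
  [-2, 3, 0, -4, 1]
  [-17, -21, 4, 0, -5]
  [-23, -18, -7, -8, 0]
D(3):
  [0, -4, -18, -2, -8]
  [-5, 0, -18, -7, -6]
  [-2, 3, 0, -4, 1]
  [2, 7, 4, 0, 5]
  [-9, -4, -7, -8, 0]
D(4):
  [0, 5, 2, -2, 3]
  [-5, 0, -3, -7, -2]
  [-2, 3, 0, -4, 1]
  [2, 7, 4, 0, 5]
  [-6, -1, -4, -8, 0]
D(5):
  [0, 5, 2, -2, 3]
  [-5, 0, -3, -7, -2]
  [-2, 3, 0, -4, 1]
  [2, 7, 4, 0, 5]
  [-6, -1, -4, -8, 0]
Answer: T* = [[0, 5, 2, -2, 3], [-5, 0, -3, -7, -2], [-2, 3, 0, -4, 1], [2, 7, 4, 0, 5], [-6, -1, -4, -8, 0]]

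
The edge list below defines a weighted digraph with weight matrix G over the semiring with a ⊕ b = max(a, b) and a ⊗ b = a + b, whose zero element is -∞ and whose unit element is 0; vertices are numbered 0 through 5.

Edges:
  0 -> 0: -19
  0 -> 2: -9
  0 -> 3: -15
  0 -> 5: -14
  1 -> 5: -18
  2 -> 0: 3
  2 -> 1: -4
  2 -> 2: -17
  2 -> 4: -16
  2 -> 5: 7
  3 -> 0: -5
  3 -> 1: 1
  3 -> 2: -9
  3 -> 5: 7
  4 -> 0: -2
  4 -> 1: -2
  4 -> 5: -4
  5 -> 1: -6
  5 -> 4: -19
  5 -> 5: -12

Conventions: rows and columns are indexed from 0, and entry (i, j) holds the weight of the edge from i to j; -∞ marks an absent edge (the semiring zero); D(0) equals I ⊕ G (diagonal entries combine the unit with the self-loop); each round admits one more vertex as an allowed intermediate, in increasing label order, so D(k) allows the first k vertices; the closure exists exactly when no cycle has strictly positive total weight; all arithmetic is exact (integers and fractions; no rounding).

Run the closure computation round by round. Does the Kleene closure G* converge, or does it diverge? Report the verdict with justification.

D(0):
  [0, -∞, -9, -15, -∞, -14]
  [-∞, 0, -∞, -∞, -∞, -18]
  [3, -4, 0, -∞, -16, 7]
  [-5, 1, -9, 0, -∞, 7]
  [-2, -2, -∞, -∞, 0, -4]
  [-∞, -6, -∞, -∞, -19, 0]
D(1):
  [0, -∞, -9, -15, -∞, -14]
  [-∞, 0, -∞, -∞, -∞, -18]
  [3, -4, 0, -12, -16, 7]
  [-5, 1, -9, 0, -∞, 7]
  [-2, -2, -11, -17, 0, -4]
  [-∞, -6, -∞, -∞, -19, 0]
D(2):
  [0, -∞, -9, -15, -∞, -14]
  [-∞, 0, -∞, -∞, -∞, -18]
  [3, -4, 0, -12, -16, 7]
  [-5, 1, -9, 0, -∞, 7]
  [-2, -2, -11, -17, 0, -4]
  [-∞, -6, -∞, -∞, -19, 0]
D(3):
  [0, -13, -9, -15, -25, -2]
  [-∞, 0, -∞, -∞, -∞, -18]
  [3, -4, 0, -12, -16, 7]
  [-5, 1, -9, 0, -25, 7]
  [-2, -2, -11, -17, 0, -4]
  [-∞, -6, -∞, -∞, -19, 0]
D(4):
  [0, -13, -9, -15, -25, -2]
  [-∞, 0, -∞, -∞, -∞, -18]
  [3, -4, 0, -12, -16, 7]
  [-5, 1, -9, 0, -25, 7]
  [-2, -2, -11, -17, 0, -4]
  [-∞, -6, -∞, -∞, -19, 0]
D(5):
  [0, -13, -9, -15, -25, -2]
  [-∞, 0, -∞, -∞, -∞, -18]
  [3, -4, 0, -12, -16, 7]
  [-5, 1, -9, 0, -25, 7]
  [-2, -2, -11, -17, 0, -4]
  [-21, -6, -30, -36, -19, 0]
D(6):
  [0, -8, -9, -15, -21, -2]
  [-39, 0, -48, -54, -37, -18]
  [3, 1, 0, -12, -12, 7]
  [-5, 1, -9, 0, -12, 7]
  [-2, -2, -11, -17, 0, -4]
  [-21, -6, -30, -36, -19, 0]
Key observation: every diagonal entry stays at the unit through all rounds, so no improving cycle exists.
Answer: CONVERGES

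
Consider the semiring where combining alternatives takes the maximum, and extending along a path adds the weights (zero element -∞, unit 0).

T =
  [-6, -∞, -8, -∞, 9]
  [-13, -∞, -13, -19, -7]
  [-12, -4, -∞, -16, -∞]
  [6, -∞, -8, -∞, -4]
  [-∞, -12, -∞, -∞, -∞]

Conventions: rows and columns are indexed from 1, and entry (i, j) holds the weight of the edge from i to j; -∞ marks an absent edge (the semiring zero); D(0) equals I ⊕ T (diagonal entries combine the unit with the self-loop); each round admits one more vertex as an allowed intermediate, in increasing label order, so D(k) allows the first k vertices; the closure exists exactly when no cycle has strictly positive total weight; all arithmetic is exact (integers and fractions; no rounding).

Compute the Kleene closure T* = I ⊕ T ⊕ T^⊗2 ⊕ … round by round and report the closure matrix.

D(0):
  [0, -∞, -8, -∞, 9]
  [-13, 0, -13, -19, -7]
  [-12, -4, 0, -16, -∞]
  [6, -∞, -8, 0, -4]
  [-∞, -12, -∞, -∞, 0]
D(1):
  [0, -∞, -8, -∞, 9]
  [-13, 0, -13, -19, -4]
  [-12, -4, 0, -16, -3]
  [6, -∞, -2, 0, 15]
  [-∞, -12, -∞, -∞, 0]
D(2):
  [0, -∞, -8, -∞, 9]
  [-13, 0, -13, -19, -4]
  [-12, -4, 0, -16, -3]
  [6, -∞, -2, 0, 15]
  [-25, -12, -25, -31, 0]
D(3):
  [0, -12, -8, -24, 9]
  [-13, 0, -13, -19, -4]
  [-12, -4, 0, -16, -3]
  [6, -6, -2, 0, 15]
  [-25, -12, -25, -31, 0]
D(4):
  [0, -12, -8, -24, 9]
  [-13, 0, -13, -19, -4]
  [-10, -4, 0, -16, -1]
  [6, -6, -2, 0, 15]
  [-25, -12, -25, -31, 0]
D(5):
  [0, -3, -8, -22, 9]
  [-13, 0, -13, -19, -4]
  [-10, -4, 0, -16, -1]
  [6, 3, -2, 0, 15]
  [-25, -12, -25, -31, 0]
Answer: T* = [[0, -3, -8, -22, 9], [-13, 0, -13, -19, -4], [-10, -4, 0, -16, -1], [6, 3, -2, 0, 15], [-25, -12, -25, -31, 0]]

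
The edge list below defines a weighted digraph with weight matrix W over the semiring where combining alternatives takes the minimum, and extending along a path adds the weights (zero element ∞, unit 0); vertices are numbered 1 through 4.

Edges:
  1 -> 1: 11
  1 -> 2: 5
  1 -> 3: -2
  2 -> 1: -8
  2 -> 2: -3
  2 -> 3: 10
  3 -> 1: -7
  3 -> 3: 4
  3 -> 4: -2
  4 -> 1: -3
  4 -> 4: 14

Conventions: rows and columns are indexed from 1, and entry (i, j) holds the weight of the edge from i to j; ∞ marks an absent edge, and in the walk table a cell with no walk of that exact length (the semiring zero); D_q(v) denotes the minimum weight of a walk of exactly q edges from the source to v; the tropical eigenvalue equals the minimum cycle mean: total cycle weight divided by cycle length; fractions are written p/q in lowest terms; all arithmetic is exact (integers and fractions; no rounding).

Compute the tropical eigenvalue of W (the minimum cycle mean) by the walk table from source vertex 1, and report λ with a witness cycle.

q=0: [0, ∞, ∞, ∞]
q=1: [11, 5, -2, ∞]
q=2: [-9, 2, 2, -4]
q=3: [-7, -4, -11, 0]
q=4: [-18, -7, -9, -13]
Optimal cycle mean attained by: cycle 1->3->1, total (-2) + (-7), length 2.
Answer: λ = -9/2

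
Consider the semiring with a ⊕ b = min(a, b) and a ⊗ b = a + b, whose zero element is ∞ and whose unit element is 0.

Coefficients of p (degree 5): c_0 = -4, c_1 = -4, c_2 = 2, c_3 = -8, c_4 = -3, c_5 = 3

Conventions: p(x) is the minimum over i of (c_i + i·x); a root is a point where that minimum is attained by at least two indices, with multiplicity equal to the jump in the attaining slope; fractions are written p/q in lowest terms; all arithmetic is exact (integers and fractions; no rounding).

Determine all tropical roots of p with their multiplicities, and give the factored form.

hull edge (i=0, c=-4) to (i=3, c=-8): slope -4/3, span 3
hull edge (i=3, c=-8) to (i=4, c=-3): slope 5, span 1
hull edge (i=4, c=-3) to (i=5, c=3): slope 6, span 1
Factored form: p(x) = 3 ⊗ (x ⊕ (-6)) ⊗ (x ⊕ (-5)) ⊗ (x ⊕ 4/3) ⊗ (x ⊕ 4/3) ⊗ (x ⊕ 4/3)
Answer: roots = -6 (mult 1), -5 (mult 1), 4/3 (mult 3)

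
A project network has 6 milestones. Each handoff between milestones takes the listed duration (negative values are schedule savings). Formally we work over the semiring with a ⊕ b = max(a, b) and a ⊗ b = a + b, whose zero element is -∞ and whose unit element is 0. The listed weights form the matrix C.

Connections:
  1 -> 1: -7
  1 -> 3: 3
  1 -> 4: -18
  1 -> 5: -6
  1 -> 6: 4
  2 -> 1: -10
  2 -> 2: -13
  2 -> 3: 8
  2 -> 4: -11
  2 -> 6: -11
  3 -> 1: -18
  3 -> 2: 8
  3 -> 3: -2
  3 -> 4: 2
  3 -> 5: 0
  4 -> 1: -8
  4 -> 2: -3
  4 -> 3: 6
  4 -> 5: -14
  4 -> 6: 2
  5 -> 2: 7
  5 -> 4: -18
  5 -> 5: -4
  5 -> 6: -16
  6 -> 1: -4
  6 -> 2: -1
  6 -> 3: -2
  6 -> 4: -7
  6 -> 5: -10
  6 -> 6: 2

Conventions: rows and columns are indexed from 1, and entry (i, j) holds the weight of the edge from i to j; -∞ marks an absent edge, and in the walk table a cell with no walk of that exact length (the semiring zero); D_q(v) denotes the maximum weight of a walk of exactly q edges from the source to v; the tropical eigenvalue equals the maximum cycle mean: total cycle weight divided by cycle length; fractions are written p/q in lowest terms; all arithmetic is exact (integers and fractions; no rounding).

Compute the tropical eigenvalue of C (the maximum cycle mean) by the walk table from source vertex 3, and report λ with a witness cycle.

q=0: [-∞, -∞, 0, -∞, -∞, -∞]
q=1: [-18, 8, -2, 2, 0, -∞]
q=2: [-2, 7, 16, 0, -2, 4]
q=3: [0, 24, 15, 18, 16, 6]
q=4: [14, 23, 32, 17, 15, 20]
q=5: [16, 40, 31, 34, 32, 22]
q=6: [30, 39, 48, 33, 31, 36]
Optimal cycle mean attained by: cycle 2->3->2, total 8 + 8, length 2.
Answer: λ = 8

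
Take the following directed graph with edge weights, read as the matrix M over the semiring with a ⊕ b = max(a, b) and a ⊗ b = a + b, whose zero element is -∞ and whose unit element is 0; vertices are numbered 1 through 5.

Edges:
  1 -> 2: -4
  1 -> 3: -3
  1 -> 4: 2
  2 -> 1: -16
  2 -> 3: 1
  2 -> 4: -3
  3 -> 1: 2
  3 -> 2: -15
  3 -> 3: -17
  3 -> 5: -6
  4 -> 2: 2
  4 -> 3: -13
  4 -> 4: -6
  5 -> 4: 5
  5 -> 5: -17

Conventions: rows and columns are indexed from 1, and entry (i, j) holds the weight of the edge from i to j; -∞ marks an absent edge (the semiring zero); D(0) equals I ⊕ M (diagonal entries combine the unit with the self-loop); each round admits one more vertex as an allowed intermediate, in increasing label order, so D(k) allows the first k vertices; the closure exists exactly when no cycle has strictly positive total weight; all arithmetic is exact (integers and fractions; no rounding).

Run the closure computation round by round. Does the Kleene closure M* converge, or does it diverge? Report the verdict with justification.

D(0):
  [0, -4, -3, 2, -∞]
  [-16, 0, 1, -3, -∞]
  [2, -15, 0, -∞, -6]
  [-∞, 2, -13, 0, -∞]
  [-∞, -∞, -∞, 5, 0]
D(1):
  [0, -4, -3, 2, -∞]
  [-16, 0, 1, -3, -∞]
  [2, -2, 0, 4, -6]
  [-∞, 2, -13, 0, -∞]
  [-∞, -∞, -∞, 5, 0]
D(2):
  [0, -4, -3, 2, -∞]
  [-16, 0, 1, -3, -∞]
  [2, -2, 0, 4, -6]
  [-14, 2, 3, 0, -∞]
  [-∞, -∞, -∞, 5, 0]
Detection: at round 3, diagonal entry (4, 4) turns strictly positive.
Key observation: the cycle 4->2->3->1->4 has total weight 2 + 1 + 2 + 2, which is strictly positive.
Answer: DIVERGES — positive cycle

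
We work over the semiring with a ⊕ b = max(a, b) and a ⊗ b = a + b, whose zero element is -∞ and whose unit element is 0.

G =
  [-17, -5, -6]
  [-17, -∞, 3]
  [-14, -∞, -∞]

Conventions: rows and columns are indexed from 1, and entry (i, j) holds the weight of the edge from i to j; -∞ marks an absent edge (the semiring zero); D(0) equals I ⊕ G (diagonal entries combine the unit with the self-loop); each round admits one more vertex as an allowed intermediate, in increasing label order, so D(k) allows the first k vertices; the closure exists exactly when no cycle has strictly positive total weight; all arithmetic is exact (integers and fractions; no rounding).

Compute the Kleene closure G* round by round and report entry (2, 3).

D(0):
  [0, -5, -6]
  [-17, 0, 3]
  [-14, -∞, 0]
D(1):
  [0, -5, -6]
  [-17, 0, 3]
  [-14, -19, 0]
D(2):
  [0, -5, -2]
  [-17, 0, 3]
  [-14, -19, 0]
D(3):
  [0, -5, -2]
  [-11, 0, 3]
  [-14, -19, 0]
Answer: G*[2][3] = 3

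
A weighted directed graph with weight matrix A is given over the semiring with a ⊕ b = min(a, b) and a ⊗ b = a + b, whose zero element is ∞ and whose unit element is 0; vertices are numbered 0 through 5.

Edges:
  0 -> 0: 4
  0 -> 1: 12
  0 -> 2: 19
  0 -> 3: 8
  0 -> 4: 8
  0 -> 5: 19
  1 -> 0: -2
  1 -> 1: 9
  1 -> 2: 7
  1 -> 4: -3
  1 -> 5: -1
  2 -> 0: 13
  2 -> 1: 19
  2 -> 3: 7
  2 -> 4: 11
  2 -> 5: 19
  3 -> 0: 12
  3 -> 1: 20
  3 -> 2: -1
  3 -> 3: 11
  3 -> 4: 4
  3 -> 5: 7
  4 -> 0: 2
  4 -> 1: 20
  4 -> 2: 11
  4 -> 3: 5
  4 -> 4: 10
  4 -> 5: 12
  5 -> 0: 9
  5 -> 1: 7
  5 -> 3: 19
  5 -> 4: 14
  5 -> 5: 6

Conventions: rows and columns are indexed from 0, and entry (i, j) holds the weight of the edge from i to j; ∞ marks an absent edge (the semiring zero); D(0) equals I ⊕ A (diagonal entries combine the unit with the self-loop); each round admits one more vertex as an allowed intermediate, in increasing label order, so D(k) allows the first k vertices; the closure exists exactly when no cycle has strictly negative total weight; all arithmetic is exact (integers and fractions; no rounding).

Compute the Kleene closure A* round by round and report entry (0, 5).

D(0):
  [0, 12, 19, 8, 8, 19]
  [-2, 0, 7, ∞, -3, -1]
  [13, 19, 0, 7, 11, 19]
  [12, 20, -1, 0, 4, 7]
  [2, 20, 11, 5, 0, 12]
  [9, 7, ∞, 19, 14, 0]
D(1):
  [0, 12, 19, 8, 8, 19]
  [-2, 0, 7, 6, -3, -1]
  [13, 19, 0, 7, 11, 19]
  [12, 20, -1, 0, 4, 7]
  [2, 14, 11, 5, 0, 12]
  [9, 7, 28, 17, 14, 0]
D(2):
  [0, 12, 19, 8, 8, 11]
  [-2, 0, 7, 6, -3, -1]
  [13, 19, 0, 7, 11, 18]
  [12, 20, -1, 0, 4, 7]
  [2, 14, 11, 5, 0, 12]
  [5, 7, 14, 13, 4, 0]
D(3):
  [0, 12, 19, 8, 8, 11]
  [-2, 0, 7, 6, -3, -1]
  [13, 19, 0, 7, 11, 18]
  [12, 18, -1, 0, 4, 7]
  [2, 14, 11, 5, 0, 12]
  [5, 7, 14, 13, 4, 0]
D(4):
  [0, 12, 7, 8, 8, 11]
  [-2, 0, 5, 6, -3, -1]
  [13, 19, 0, 7, 11, 14]
  [12, 18, -1, 0, 4, 7]
  [2, 14, 4, 5, 0, 12]
  [5, 7, 12, 13, 4, 0]
D(5):
  [0, 12, 7, 8, 8, 11]
  [-2, 0, 1, 2, -3, -1]
  [13, 19, 0, 7, 11, 14]
  [6, 18, -1, 0, 4, 7]
  [2, 14, 4, 5, 0, 12]
  [5, 7, 8, 9, 4, 0]
D(6):
  [0, 12, 7, 8, 8, 11]
  [-2, 0, 1, 2, -3, -1]
  [13, 19, 0, 7, 11, 14]
  [6, 14, -1, 0, 4, 7]
  [2, 14, 4, 5, 0, 12]
  [5, 7, 8, 9, 4, 0]
Answer: A*[0][5] = 11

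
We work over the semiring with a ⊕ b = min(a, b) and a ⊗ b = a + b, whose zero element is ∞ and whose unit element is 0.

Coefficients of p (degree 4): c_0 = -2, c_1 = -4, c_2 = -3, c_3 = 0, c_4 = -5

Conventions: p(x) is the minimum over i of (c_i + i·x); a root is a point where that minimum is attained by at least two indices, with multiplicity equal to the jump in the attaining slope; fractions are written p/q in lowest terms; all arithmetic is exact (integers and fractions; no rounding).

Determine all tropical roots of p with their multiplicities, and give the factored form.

hull edge (i=0, c=-2) to (i=1, c=-4): slope -2, span 1
hull edge (i=1, c=-4) to (i=4, c=-5): slope -1/3, span 3
Factored form: p(x) = -5 ⊗ (x ⊕ 1/3) ⊗ (x ⊕ 1/3) ⊗ (x ⊕ 1/3) ⊗ (x ⊕ 2)
Answer: roots = 1/3 (mult 3), 2 (mult 1)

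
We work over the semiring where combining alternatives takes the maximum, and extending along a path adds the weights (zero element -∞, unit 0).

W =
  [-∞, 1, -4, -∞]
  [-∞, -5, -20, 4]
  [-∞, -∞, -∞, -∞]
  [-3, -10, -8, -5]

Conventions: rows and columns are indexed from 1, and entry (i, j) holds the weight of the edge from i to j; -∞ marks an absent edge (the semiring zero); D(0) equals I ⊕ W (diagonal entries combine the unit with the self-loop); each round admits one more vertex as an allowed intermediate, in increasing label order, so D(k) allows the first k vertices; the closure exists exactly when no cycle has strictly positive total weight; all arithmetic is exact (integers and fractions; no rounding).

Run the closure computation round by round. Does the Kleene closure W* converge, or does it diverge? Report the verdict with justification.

D(0):
  [0, 1, -4, -∞]
  [-∞, 0, -20, 4]
  [-∞, -∞, 0, -∞]
  [-3, -10, -8, 0]
D(1):
  [0, 1, -4, -∞]
  [-∞, 0, -20, 4]
  [-∞, -∞, 0, -∞]
  [-3, -2, -7, 0]
Detection: at round 2, diagonal entry (4, 4) turns strictly positive.
Key observation: the cycle 4->1->2->4 has total weight (-3) + 1 + 4, which is strictly positive.
Answer: DIVERGES — positive cycle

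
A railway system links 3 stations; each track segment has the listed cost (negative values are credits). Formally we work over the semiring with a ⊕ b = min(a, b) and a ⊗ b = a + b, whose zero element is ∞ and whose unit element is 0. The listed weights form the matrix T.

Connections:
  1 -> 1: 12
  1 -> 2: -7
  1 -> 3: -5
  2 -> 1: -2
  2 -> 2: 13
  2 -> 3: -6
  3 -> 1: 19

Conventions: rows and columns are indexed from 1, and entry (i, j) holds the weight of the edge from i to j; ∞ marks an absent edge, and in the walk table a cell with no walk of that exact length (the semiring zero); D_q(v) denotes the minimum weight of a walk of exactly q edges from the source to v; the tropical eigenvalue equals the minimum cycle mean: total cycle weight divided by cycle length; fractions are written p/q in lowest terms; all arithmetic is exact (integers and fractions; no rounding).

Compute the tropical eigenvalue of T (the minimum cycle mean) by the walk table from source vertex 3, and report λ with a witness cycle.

q=0: [∞, ∞, 0]
q=1: [19, ∞, ∞]
q=2: [31, 12, 14]
q=3: [10, 24, 6]
Optimal cycle mean attained by: cycle 1->2->1, total (-7) + (-2), length 2.
Answer: λ = -9/2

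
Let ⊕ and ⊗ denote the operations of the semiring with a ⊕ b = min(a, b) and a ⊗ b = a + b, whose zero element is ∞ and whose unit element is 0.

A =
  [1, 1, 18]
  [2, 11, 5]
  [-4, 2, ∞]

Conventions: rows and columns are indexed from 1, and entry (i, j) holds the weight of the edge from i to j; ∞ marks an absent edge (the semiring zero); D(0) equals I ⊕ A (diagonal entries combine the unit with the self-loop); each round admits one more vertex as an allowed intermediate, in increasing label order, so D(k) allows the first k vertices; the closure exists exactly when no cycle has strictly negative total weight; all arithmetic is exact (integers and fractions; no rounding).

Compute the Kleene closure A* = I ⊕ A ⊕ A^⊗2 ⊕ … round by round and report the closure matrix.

D(0):
  [0, 1, 18]
  [2, 0, 5]
  [-4, 2, 0]
D(1):
  [0, 1, 18]
  [2, 0, 5]
  [-4, -3, 0]
D(2):
  [0, 1, 6]
  [2, 0, 5]
  [-4, -3, 0]
D(3):
  [0, 1, 6]
  [1, 0, 5]
  [-4, -3, 0]
Answer: A* = [[0, 1, 6], [1, 0, 5], [-4, -3, 0]]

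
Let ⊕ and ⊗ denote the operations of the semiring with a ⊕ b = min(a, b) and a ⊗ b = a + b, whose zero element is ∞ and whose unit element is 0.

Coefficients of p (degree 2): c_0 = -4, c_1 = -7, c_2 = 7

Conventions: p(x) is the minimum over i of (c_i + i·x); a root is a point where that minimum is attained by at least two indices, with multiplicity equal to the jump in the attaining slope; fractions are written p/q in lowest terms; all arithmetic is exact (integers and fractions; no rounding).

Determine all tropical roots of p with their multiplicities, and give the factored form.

hull edge (i=0, c=-4) to (i=1, c=-7): slope -3, span 1
hull edge (i=1, c=-7) to (i=2, c=7): slope 14, span 1
Factored form: p(x) = 7 ⊗ (x ⊕ (-14)) ⊗ (x ⊕ 3)
Answer: roots = -14 (mult 1), 3 (mult 1)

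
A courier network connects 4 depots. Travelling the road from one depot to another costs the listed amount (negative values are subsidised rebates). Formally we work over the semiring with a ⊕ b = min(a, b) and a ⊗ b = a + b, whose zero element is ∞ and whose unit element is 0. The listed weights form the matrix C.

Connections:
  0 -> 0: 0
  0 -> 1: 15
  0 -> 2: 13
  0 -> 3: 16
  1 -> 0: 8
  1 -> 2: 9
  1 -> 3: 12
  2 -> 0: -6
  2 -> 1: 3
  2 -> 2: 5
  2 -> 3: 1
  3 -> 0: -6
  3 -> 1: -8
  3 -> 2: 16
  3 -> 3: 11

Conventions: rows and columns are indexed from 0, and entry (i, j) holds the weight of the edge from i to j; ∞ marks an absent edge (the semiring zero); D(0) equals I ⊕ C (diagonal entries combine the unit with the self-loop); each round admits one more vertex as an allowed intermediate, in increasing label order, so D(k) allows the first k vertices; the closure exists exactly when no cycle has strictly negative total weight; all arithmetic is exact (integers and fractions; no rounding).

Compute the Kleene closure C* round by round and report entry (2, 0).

D(0):
  [0, 15, 13, 16]
  [8, 0, 9, 12]
  [-6, 3, 0, 1]
  [-6, -8, 16, 0]
D(1):
  [0, 15, 13, 16]
  [8, 0, 9, 12]
  [-6, 3, 0, 1]
  [-6, -8, 7, 0]
D(2):
  [0, 15, 13, 16]
  [8, 0, 9, 12]
  [-6, 3, 0, 1]
  [-6, -8, 1, 0]
D(3):
  [0, 15, 13, 14]
  [3, 0, 9, 10]
  [-6, 3, 0, 1]
  [-6, -8, 1, 0]
D(4):
  [0, 6, 13, 14]
  [3, 0, 9, 10]
  [-6, -7, 0, 1]
  [-6, -8, 1, 0]
Answer: C*[2][0] = -6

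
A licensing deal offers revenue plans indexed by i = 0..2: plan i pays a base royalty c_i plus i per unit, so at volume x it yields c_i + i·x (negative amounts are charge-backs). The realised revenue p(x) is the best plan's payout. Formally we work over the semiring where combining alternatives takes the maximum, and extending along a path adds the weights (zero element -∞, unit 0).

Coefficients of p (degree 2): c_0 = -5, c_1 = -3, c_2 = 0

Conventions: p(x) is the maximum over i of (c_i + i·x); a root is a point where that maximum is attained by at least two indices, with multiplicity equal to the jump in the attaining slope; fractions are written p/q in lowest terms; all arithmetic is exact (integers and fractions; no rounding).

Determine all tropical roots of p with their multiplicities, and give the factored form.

hull edge (i=0, c=-5) to (i=2, c=0): slope 5/2, span 2
Factored form: p(x) = 0 ⊗ (x ⊕ (-5/2)) ⊗ (x ⊕ (-5/2))
Answer: roots = -5/2 (mult 2)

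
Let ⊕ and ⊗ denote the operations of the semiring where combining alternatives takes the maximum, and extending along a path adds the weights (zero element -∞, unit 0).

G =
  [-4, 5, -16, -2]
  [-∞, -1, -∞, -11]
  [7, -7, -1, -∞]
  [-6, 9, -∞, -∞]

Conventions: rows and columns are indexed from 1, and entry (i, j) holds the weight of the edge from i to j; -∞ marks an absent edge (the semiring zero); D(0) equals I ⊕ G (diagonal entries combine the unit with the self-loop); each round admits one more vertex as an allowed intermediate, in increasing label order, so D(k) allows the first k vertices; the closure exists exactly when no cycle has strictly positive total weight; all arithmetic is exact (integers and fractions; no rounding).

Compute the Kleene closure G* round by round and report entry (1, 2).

D(0):
  [0, 5, -16, -2]
  [-∞, 0, -∞, -11]
  [7, -7, 0, -∞]
  [-6, 9, -∞, 0]
D(1):
  [0, 5, -16, -2]
  [-∞, 0, -∞, -11]
  [7, 12, 0, 5]
  [-6, 9, -22, 0]
D(2):
  [0, 5, -16, -2]
  [-∞, 0, -∞, -11]
  [7, 12, 0, 5]
  [-6, 9, -22, 0]
D(3):
  [0, 5, -16, -2]
  [-∞, 0, -∞, -11]
  [7, 12, 0, 5]
  [-6, 9, -22, 0]
D(4):
  [0, 7, -16, -2]
  [-17, 0, -33, -11]
  [7, 14, 0, 5]
  [-6, 9, -22, 0]
Answer: G*[1][2] = 7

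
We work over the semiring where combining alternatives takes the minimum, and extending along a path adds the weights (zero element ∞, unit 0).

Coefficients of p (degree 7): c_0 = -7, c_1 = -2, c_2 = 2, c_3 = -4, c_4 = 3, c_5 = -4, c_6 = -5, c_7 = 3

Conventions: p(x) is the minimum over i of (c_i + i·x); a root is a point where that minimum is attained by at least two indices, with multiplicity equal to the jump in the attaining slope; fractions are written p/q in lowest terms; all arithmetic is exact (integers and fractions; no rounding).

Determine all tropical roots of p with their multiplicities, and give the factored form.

hull edge (i=0, c=-7) to (i=6, c=-5): slope 1/3, span 6
hull edge (i=6, c=-5) to (i=7, c=3): slope 8, span 1
Factored form: p(x) = 3 ⊗ (x ⊕ (-8)) ⊗ (x ⊕ (-1/3)) ⊗ (x ⊕ (-1/3)) ⊗ (x ⊕ (-1/3)) ⊗ (x ⊕ (-1/3)) ⊗ (x ⊕ (-1/3)) ⊗ (x ⊕ (-1/3))
Answer: roots = -8 (mult 1), -1/3 (mult 6)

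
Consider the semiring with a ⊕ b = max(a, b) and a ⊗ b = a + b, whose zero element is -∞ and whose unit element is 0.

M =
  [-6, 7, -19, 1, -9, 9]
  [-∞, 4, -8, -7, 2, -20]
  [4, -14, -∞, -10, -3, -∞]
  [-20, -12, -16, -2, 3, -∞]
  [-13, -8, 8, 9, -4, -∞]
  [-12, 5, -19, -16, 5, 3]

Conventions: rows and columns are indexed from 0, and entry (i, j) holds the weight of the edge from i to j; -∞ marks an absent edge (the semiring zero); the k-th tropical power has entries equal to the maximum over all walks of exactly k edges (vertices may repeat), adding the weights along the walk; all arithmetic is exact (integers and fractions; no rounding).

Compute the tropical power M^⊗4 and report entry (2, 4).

M^⊗2:
  [-3, 14, -1, 0, 14, 12]
  [-4, 8, 10, 11, 6, -16]
  [-2, 11, 5, 6, -5, 13]
  [-10, -5, 11, 12, 1, -11]
  [12, -3, 4, 7, 12, -4]
  [-8, 9, 13, 14, 8, 6]
M^⊗3:
  [3, 18, 22, 23, 17, 15]
  [14, 12, 14, 15, 14, 5]
  [9, 18, 3, 4, 18, 16]
  [15, 0, 9, 10, 15, -1]
  [8, 19, 20, 21, 10, 21]
  [17, 13, 16, 17, 17, 9]
M^⊗4:
  [26, 22, 25, 26, 26, 18]
  [18, 21, 22, 23, 18, 23]
  [7, 22, 26, 27, 21, 19]
  [13, 22, 23, 24, 13, 24]
  [24, 26, 18, 19, 26, 24]
  [20, 24, 25, 26, 20, 26]
Key observation: the optimum is the walk 2->0->5->5->4, with weight 4 + 9 + 3 + 5 = 21.
Optimal value attained by: walk 2->0->5->5->4.
Answer: (M^⊗4)[2][4] = 21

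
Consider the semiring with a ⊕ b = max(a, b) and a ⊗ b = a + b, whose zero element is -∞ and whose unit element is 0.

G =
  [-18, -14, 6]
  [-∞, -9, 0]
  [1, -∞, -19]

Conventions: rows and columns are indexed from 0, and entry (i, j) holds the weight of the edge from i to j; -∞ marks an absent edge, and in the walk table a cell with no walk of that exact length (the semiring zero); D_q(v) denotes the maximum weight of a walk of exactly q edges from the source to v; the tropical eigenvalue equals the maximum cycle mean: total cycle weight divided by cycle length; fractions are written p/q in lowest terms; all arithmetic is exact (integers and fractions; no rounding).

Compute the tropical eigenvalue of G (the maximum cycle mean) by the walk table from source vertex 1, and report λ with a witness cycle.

q=0: [-∞, 0, -∞]
q=1: [-∞, -9, 0]
q=2: [1, -18, -9]
q=3: [-8, -13, 7]
Optimal cycle mean attained by: cycle 0->2->0, total 6 + 1, length 2.
Answer: λ = 7/2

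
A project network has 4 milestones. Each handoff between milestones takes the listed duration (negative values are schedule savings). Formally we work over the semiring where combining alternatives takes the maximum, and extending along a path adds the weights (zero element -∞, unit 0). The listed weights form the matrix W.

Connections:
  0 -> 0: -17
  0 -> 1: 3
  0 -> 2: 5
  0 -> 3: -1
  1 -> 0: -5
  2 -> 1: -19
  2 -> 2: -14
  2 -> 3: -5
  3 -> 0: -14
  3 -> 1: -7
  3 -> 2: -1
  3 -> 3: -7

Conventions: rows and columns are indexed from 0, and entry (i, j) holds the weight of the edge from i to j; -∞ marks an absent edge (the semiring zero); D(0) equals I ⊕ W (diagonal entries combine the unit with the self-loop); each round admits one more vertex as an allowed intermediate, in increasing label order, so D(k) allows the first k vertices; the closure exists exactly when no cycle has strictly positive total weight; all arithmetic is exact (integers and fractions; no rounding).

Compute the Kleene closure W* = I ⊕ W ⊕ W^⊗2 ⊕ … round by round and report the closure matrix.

D(0):
  [0, 3, 5, -1]
  [-5, 0, -∞, -∞]
  [-∞, -19, 0, -5]
  [-14, -7, -1, 0]
D(1):
  [0, 3, 5, -1]
  [-5, 0, 0, -6]
  [-∞, -19, 0, -5]
  [-14, -7, -1, 0]
D(2):
  [0, 3, 5, -1]
  [-5, 0, 0, -6]
  [-24, -19, 0, -5]
  [-12, -7, -1, 0]
D(3):
  [0, 3, 5, 0]
  [-5, 0, 0, -5]
  [-24, -19, 0, -5]
  [-12, -7, -1, 0]
D(4):
  [0, 3, 5, 0]
  [-5, 0, 0, -5]
  [-17, -12, 0, -5]
  [-12, -7, -1, 0]
Answer: W* = [[0, 3, 5, 0], [-5, 0, 0, -5], [-17, -12, 0, -5], [-12, -7, -1, 0]]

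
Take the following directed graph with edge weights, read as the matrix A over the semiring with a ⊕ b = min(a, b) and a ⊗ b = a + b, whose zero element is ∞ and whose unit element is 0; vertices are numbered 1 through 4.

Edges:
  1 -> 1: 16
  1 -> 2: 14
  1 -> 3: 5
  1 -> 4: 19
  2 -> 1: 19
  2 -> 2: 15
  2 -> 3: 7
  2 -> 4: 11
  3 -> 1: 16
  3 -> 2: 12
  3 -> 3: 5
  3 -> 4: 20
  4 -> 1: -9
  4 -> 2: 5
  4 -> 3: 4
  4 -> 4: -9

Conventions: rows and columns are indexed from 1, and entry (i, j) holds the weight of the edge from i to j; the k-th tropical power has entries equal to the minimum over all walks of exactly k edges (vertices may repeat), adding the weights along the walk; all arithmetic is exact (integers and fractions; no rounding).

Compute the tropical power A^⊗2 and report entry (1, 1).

A^⊗2:
  [10, 17, 10, 10]
  [2, 16, 12, 2]
  [11, 17, 10, 11]
  [-18, -4, -5, -18]
Key observation: the optimum is the walk 1->4->1, with weight 19 + (-9) = 10.
Optimal value attained by: walk 1->4->1.
Answer: (A^⊗2)[1][1] = 10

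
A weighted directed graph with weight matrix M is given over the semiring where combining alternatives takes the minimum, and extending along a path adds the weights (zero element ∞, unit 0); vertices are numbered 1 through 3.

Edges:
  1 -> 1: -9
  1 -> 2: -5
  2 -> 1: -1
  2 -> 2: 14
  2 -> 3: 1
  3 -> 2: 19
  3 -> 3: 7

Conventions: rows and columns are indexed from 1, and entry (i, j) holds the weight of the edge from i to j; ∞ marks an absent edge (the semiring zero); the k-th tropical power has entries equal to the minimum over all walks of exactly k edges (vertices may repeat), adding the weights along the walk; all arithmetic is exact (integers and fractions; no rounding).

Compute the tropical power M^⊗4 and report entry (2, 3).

M^⊗2:
  [-18, -14, -4]
  [-10, -6, 8]
  [18, 26, 14]
M^⊗3:
  [-27, -23, -13]
  [-19, -15, -5]
  [9, 13, 21]
M^⊗4:
  [-36, -32, -22]
  [-28, -24, -14]
  [0, 4, 14]
Key observation: the optimum is the walk 2->1->1->2->3, with weight (-1) + (-9) + (-5) + 1 = -14.
Optimal value attained by: walk 2->1->1->2->3.
Answer: (M^⊗4)[2][3] = -14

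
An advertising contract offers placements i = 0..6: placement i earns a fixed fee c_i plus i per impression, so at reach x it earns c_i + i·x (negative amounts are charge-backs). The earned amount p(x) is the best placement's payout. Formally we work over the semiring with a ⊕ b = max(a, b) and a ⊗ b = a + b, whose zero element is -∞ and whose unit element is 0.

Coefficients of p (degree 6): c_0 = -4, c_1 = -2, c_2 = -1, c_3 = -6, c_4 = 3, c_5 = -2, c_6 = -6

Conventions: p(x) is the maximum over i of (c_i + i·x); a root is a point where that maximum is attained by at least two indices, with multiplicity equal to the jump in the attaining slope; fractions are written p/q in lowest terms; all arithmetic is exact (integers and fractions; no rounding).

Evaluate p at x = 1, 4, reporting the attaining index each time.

p(1) = max(-4+0·1=-4, -2+1·1=-1, -1+2·1=1, -6+3·1=-3, 3+4·1=7, -2+5·1=3, -6+6·1=0) = 7 (attained by i=4)
p(4) = max(-4+0·4=-4, -2+1·4=2, -1+2·4=7, -6+3·4=6, 3+4·4=19, -2+5·4=18, -6+6·4=18) = 19 (attained by i=4)
Answer: p(1) = 7; p(4) = 19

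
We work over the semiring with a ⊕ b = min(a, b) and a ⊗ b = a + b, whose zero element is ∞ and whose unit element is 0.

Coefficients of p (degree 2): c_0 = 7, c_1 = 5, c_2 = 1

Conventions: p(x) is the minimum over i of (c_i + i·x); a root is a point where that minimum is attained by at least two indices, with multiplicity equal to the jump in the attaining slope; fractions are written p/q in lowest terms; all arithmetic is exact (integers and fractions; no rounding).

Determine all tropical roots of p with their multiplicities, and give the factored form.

hull edge (i=0, c=7) to (i=2, c=1): slope -3, span 2
Factored form: p(x) = 1 ⊗ (x ⊕ 3) ⊗ (x ⊕ 3)
Answer: roots = 3 (mult 2)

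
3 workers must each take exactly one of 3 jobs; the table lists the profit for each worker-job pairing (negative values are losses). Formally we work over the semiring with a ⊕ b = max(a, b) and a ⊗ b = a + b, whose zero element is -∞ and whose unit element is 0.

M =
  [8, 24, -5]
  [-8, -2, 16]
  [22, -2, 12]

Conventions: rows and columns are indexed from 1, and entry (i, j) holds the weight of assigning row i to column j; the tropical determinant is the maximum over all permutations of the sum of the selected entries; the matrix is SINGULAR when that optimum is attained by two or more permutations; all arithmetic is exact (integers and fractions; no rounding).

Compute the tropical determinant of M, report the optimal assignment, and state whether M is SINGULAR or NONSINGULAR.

σ = (1, 2, 3): 8 + (-2) + 12 = 18
σ = (1, 3, 2): 8 + 16 + (-2) = 22
σ = (2, 1, 3): 24 + (-8) + 12 = 28
σ = (2, 3, 1): 24 + 16 + 22 = 62
σ = (3, 1, 2): (-5) + (-8) + (-2) = -15
σ = (3, 2, 1): (-5) + (-2) + 22 = 15
Optimal value attained by: σ = (2, 3, 1).
Answer: det⊕(M) = 62; verdict: NONSINGULAR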